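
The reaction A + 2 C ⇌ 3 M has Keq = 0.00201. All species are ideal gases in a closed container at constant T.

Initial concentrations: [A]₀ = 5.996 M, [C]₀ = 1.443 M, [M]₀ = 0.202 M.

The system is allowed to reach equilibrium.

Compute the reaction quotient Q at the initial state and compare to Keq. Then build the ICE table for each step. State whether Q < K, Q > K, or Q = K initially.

Q₀ = 6.6018e-04; Q < K (proceeds forward)

Q₀ = 6.6018e-04 vs Keq = 0.00201 ⇒ Q<K, forward
Step 1:
                  A         C         M
  Initial     5.996     1.443     0.202
  Change   -0.02761  -0.05521   0.08282
  Equil       5.968     1.388    0.2848
  solve Keq expr → x = 0.02761; check Q = 0.00201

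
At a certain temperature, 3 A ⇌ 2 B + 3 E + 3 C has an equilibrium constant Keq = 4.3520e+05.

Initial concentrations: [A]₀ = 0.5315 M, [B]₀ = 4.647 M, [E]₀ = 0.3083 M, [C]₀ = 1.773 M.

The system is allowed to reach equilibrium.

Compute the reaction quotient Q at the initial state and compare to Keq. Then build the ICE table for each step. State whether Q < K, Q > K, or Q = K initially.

Q₀ = 23.49 vs Keq = 4.3520e+05 ⇒ Q<K, forward
Step 1:
                   A          B          E          C
  init        0.5315      4.647     0.3083      1.773
  Δ          -0.4651     0.3101     0.4651     0.4651
  eq          0.0664      4.957     0.7734      2.238
  solve Keq expr → x = 0.155; check Q = 4.3520e+05

Q₀ = 23.49; Q < K (proceeds forward)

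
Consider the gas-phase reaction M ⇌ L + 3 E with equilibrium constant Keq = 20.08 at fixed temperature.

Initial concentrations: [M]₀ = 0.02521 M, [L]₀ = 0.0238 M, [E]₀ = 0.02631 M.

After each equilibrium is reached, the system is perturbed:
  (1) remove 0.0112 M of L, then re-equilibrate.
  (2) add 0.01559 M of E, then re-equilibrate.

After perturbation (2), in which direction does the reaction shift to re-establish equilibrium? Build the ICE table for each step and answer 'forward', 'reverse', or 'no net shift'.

Q₀ = 1.7194e-05 vs Keq = 20.08 ⇒ Q<K, forward
Step 1:
                  M         L         E
  init      0.02521    0.0238   0.02631
  Δ        -0.02521   0.02521   0.07562
  eq      2.5848e-06   0.04901    0.1019
  solve Keq expr → x = 0.02521; check Q = 20.08
Then remove 0.0112 M of L.
Step 2:
                  M         L         E
  init    2.5848e-06   0.03781    0.1019
  Δ       -5.9059e-07 5.9059e-07 1.7718e-06
  eq      1.9942e-06   0.03781    0.1019
  solve Keq expr → x = 5.9059e-07; check Q = 20.08
Then add 0.01559 M of E.
Step 3:
                  M         L         E
  init    1.9942e-06   0.03781    0.1175
  Δ       1.0618e-06 -1.0618e-06 -3.1853e-06
  eq      3.0560e-06   0.03781    0.1175
  solve Keq expr → x = -1.0618e-06; check Q = 20.08

Direction: reverse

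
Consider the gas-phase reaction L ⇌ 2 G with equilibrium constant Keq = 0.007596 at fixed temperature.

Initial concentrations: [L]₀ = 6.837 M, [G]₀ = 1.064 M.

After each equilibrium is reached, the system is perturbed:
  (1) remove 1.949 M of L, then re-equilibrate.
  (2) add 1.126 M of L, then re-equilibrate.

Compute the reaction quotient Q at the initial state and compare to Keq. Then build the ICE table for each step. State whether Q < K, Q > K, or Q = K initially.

Q₀ = 0.1656 vs Keq = 0.007596 ⇒ Q>K, reverse
Step 1:
                   L          G
  I            6.837      1.064
  C           0.4147    -0.8293
  E            7.252     0.2347
  solve Keq expr → x = -0.4147; check Q = 0.007596
Then remove 1.949 M of L.
Step 2:
                   L          G
  I            5.303     0.2347
  C          0.01684   -0.03368
  E            5.319      0.201
  solve Keq expr → x = -0.01684; check Q = 0.007596
Then add 1.126 M of L.
Step 3:
                   L          G
  I            6.445      0.201
  C         -0.01004    0.02008
  E            6.435     0.2211
  solve Keq expr → x = 0.01004; check Q = 0.007596

Q₀ = 0.1656; Q > K (proceeds reverse)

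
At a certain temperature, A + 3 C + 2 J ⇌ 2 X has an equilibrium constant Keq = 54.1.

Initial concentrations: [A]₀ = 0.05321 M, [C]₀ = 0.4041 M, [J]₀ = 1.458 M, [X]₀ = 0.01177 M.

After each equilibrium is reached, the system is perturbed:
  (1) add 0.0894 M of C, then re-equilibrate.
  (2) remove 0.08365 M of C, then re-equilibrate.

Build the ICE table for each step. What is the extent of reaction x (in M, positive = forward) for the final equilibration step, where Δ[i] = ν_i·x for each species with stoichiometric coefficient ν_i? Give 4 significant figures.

x = -0.002757 M

Q₀ = 0.01856 vs Keq = 54.1 ⇒ Q<K, forward
Step 1:
                  A         C         J         X
  init      0.05321    0.4041     1.458   0.01177
  Δ        -0.04707   -0.1412  -0.09415   0.09415
  eq       0.006137    0.2629     1.364    0.1059
  solve Keq expr → x = 0.04707; check Q = 54.1
Then add 0.0894 M of C.
Step 2:
                  A         C         J         X
  init     0.006137    0.3523     1.364    0.1059
  Δ       -0.003027 -0.009081 -0.006054  0.006054
  eq        0.00311    0.3432     1.358     0.112
  solve Keq expr → x = 0.003027; check Q = 54.1
Then remove 0.08365 M of C.
Step 3:
                  A         C         J         X
  init      0.00311    0.2595     1.358     0.112
  Δ        0.002757  0.008272  0.005515 -0.005515
  eq       0.005867    0.2678     1.363    0.1065
  solve Keq expr → x = -0.002757; check Q = 54.1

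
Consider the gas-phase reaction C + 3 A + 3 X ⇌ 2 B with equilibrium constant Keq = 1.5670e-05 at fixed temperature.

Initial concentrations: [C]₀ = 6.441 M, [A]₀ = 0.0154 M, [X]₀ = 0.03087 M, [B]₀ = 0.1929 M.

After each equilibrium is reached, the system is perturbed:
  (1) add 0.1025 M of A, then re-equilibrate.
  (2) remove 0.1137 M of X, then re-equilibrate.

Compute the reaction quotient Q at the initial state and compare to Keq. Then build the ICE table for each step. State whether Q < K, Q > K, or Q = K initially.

Q₀ = 5.3770e+07 vs Keq = 1.5670e-05 ⇒ Q>K, reverse
Step 1:
                   C          A          X          B
  I            6.441     0.0154    0.03087     0.1929
  C           0.0963     0.2889     0.2889    -0.1926
  E            6.537     0.3043     0.3198 3.0718e-04
  solve Keq expr → x = -0.0963; check Q = 1.5670e-05
Then add 0.1025 M of A.
Step 2:
                   C          A          X          B
  I            6.537     0.4068     0.3198 3.0718e-04
  C       -8.3316e-05 -2.4995e-04 -2.4995e-04 1.6663e-04
  E            6.537     0.4065     0.3195 4.7382e-04
  solve Keq expr → x = 8.3316e-05; check Q = 1.5670e-05
Then remove 0.1137 M of X.
Step 3:
                   C          A          X          B
  I            6.537     0.4065     0.2058 4.7382e-04
  C       1.1397e-04 3.4191e-04 3.4191e-04 -2.2794e-04
  E            6.537     0.4069     0.2062 2.4588e-04
  solve Keq expr → x = -1.1397e-04; check Q = 1.5670e-05

Q₀ = 5.3770e+07; Q > K (proceeds reverse)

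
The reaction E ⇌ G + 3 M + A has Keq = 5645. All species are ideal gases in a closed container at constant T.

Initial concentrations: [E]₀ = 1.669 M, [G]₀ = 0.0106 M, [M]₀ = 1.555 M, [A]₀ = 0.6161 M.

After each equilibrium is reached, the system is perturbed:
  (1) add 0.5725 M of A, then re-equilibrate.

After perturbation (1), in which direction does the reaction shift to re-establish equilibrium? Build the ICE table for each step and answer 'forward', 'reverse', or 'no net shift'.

Direction: reverse

Q₀ = 0.01471 vs Keq = 5645 ⇒ Q<K, forward
Step 1:
                   E          G          M          A
  I            1.669     0.0106      1.555     0.6161
  C           -1.532      1.532      4.597      1.532
  E           0.1367      1.543      6.152      2.148
  solve Keq expr → x = 1.532; check Q = 5645
Then add 0.5725 M of A.
Step 2:
                   E          G          M          A
  I           0.1367      1.543      6.152      2.721
  C          0.02568   -0.02568   -0.07705   -0.02568
  E           0.1624      1.517      6.075      2.695
  solve Keq expr → x = -0.02568; check Q = 5645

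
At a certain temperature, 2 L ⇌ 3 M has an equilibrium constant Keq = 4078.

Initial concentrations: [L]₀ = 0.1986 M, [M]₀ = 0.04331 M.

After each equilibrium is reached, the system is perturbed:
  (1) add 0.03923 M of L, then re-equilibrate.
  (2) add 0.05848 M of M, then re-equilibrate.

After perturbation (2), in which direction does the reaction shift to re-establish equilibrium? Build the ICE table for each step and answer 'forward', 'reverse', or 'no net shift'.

Q₀ = 0.00206 vs Keq = 4078 ⇒ Q<K, forward
Step 1:
                  L         M
  init       0.1986   0.04331
  Δ         -0.1955    0.2933
  eq       0.003058    0.3366
  solve Keq expr → x = 0.09777; check Q = 4078
Then add 0.03923 M of L.
Step 2:
                  L         M
  init      0.04229    0.3366
  Δ        -0.03841   0.05762
  eq       0.003876    0.3942
  solve Keq expr → x = 0.01921; check Q = 4078
Then add 0.05848 M of M.
Step 3:
                  L         M
  init     0.003876    0.4527
  Δ       8.7305e-04  -0.00131
  eq       0.004749    0.4514
  solve Keq expr → x = -4.3652e-04; check Q = 4078

Direction: reverse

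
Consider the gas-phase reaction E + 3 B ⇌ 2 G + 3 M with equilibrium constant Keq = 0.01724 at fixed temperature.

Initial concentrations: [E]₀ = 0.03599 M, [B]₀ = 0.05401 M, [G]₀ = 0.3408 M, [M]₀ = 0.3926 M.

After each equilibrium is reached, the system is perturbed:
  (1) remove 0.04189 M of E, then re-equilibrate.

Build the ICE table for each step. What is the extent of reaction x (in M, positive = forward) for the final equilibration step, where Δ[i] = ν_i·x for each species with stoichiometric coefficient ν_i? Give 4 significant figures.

Q₀ = 1239 vs Keq = 0.01724 ⇒ Q>K, reverse
Step 1:
                    E           B           G           M
  init        0.03599     0.05401      0.3408      0.3926
  Δ           0.08666        0.26     -0.1733       -0.26
  eq           0.1226       0.314      0.1675      0.1326
  solve Keq expr → x = -0.08666; check Q = 0.01724
Then remove 0.04189 M of E.
Step 2:
                    E           B           G           M
  init        0.08076       0.314      0.1675      0.1326
  Δ          0.003093     0.00928   -0.006187    -0.00928
  eq          0.08385      0.3233      0.1613      0.1234
  solve Keq expr → x = -0.003093; check Q = 0.01724

x = -0.003093 M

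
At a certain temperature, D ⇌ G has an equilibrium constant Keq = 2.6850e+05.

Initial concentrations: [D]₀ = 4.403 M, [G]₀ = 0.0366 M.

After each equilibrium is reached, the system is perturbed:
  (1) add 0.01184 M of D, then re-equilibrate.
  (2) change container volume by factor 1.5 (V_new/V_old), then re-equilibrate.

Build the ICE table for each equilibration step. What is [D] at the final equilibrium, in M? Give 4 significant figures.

[D]_eq = 1.1053e-05 M

Q₀ = 0.008313 vs Keq = 2.6850e+05 ⇒ Q<K, forward
Step 1:
                    D           G
  I             4.403      0.0366
  C            -4.403       4.403
  E        1.6535e-05        4.44
  solve Keq expr → x = 4.403; check Q = 2.6850e+05
Then add 0.01184 M of D.
Step 2:
                    D           G
  I           0.01186        4.44
  C          -0.01184     0.01184
  E        1.6579e-05       4.451
  solve Keq expr → x = 0.01184; check Q = 2.6850e+05
Then change container volume by factor 1.5 (V_new/V_old).
Step 3:
                    D           G
  I        1.1053e-05       2.968
  C                 0           0
  E        1.1053e-05       2.968
  solve Keq expr → x = 0; check Q = 2.6850e+05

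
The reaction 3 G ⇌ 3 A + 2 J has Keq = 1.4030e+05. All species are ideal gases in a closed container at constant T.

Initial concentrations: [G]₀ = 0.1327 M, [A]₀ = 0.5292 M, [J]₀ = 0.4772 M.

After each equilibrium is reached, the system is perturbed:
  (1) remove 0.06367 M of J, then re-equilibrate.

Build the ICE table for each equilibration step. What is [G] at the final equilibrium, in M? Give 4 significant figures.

Q₀ = 14.44 vs Keq = 1.4030e+05 ⇒ Q<K, forward
Step 1:
                   G          A          J
  I           0.1327     0.5292     0.4772
  C          -0.1242     0.1242    0.08277
  E         0.008542     0.6534       0.56
  solve Keq expr → x = 0.04139; check Q = 1.4030e+05
Then remove 0.06367 M of J.
Step 2:
                   G          A          J
  I         0.008542     0.6534     0.4963
  C       -6.4806e-04 6.4806e-04 4.3204e-04
  E         0.007894      0.654     0.4967
  solve Keq expr → x = 2.1602e-04; check Q = 1.4030e+05

[G]_eq = 0.007894 M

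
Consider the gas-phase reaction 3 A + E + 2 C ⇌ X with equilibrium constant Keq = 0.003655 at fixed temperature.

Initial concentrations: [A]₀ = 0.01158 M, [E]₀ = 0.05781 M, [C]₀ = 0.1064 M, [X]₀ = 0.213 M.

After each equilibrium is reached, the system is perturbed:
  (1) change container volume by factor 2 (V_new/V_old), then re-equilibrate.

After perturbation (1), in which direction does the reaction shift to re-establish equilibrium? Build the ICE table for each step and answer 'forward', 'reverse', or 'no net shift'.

Direction: reverse

Q₀ = 2.0959e+08 vs Keq = 0.003655 ⇒ Q>K, reverse
Step 1:
                   A          E          C          X
  init       0.01158    0.05781     0.1064      0.213
  Δ           0.6388     0.2129     0.4258    -0.2129
  eq          0.6503     0.2707     0.5322 7.7107e-05
  solve Keq expr → x = -0.2129; check Q = 0.003655
Then change container volume by factor 2 (V_new/V_old).
Step 2:
                   A          E          C          X
  init        0.3252     0.1354     0.2661 3.8553e-05
  Δ       1.1204e-04 3.7346e-05 7.4693e-05 -3.7346e-05
  eq          0.3253     0.1354     0.2662 1.2070e-06
  solve Keq expr → x = -3.7346e-05; check Q = 0.003655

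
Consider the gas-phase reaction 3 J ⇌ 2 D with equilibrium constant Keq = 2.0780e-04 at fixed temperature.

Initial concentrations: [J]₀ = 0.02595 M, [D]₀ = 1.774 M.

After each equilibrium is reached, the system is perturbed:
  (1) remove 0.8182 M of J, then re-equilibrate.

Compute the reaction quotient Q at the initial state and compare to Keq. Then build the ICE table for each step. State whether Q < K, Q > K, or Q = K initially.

Q₀ = 1.8009e+05; Q > K (proceeds reverse)

Q₀ = 1.8009e+05 vs Keq = 2.0780e-04 ⇒ Q>K, reverse
Step 1:
                    J           D
  I           0.02595       1.774
  C             2.571      -1.714
  E             2.596     0.06031
  solve Keq expr → x = -0.8568; check Q = 2.0780e-04
Then remove 0.8182 M of J.
Step 2:
                    J           D
  I             1.778     0.06031
  C           0.03756    -0.02504
  E             1.816     0.03527
  solve Keq expr → x = -0.01252; check Q = 2.0780e-04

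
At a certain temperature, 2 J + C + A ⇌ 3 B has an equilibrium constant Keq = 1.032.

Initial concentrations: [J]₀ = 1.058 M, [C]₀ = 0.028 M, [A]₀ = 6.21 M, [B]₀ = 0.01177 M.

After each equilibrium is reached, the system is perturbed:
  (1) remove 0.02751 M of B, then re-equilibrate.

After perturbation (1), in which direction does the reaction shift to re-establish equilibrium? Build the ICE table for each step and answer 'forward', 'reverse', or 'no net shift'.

Q₀ = 8.3774e-06 vs Keq = 1.032 ⇒ Q<K, forward
Step 1:
                  J         C         A         B
  I           1.058     0.028      6.21   0.01177
  C        -0.05573  -0.02786  -0.02786   0.08359
  E           1.002 1.3532e-04     6.182   0.09536
  solve Keq expr → x = 0.02786; check Q = 1.032
Then remove 0.02751 M of B.
Step 2:
                  J         C         A         B
  I           1.002 1.3532e-04     6.182   0.06785
  C       -1.7200e-04 -8.5999e-05 -8.5999e-05 2.5800e-04
  E           1.002 4.9322e-05     6.182   0.06811
  solve Keq expr → x = 8.5999e-05; check Q = 1.032

Direction: forward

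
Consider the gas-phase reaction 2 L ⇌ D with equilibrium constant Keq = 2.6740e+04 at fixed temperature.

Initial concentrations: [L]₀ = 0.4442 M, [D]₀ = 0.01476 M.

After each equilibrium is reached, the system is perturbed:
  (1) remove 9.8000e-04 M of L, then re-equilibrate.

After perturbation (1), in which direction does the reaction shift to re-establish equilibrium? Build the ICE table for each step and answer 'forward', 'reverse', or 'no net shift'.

Q₀ = 0.0748 vs Keq = 2.6740e+04 ⇒ Q<K, forward
Step 1:
                   L          D
  init        0.4442    0.01476
  Δ          -0.4412     0.2206
  eq        0.002967     0.2354
  solve Keq expr → x = 0.2206; check Q = 2.6740e+04
Then remove 9.8000e-04 M of L.
Step 2:
                   L          D
  init      0.001987     0.2354
  Δ       9.7692e-04 -4.8846e-04
  eq        0.002964     0.2349
  solve Keq expr → x = -4.8846e-04; check Q = 2.6740e+04

Direction: reverse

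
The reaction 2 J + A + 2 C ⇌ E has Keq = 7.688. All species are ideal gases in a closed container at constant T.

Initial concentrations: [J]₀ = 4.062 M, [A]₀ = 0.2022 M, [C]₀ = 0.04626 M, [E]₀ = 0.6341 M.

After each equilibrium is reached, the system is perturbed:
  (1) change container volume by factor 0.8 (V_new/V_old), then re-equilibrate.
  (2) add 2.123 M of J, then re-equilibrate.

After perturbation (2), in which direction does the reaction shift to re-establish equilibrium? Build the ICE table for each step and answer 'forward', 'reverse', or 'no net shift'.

Q₀ = 88.81 vs Keq = 7.688 ⇒ Q>K, reverse
Step 1:
                  J         A         C         E
  I           4.062    0.2022   0.04626    0.6341
  C         0.08823   0.04412   0.08823  -0.04412
  E            4.15    0.2463    0.1345      0.59
  solve Keq expr → x = -0.04412; check Q = 7.688
Then change container volume by factor 0.8 (V_new/V_old).
Step 2:
                  J         A         C         E
  I           5.188    0.3079    0.1681    0.7375
  C        -0.05247  -0.02623  -0.05247   0.02623
  E           5.135    0.2817    0.1156    0.7637
  solve Keq expr → x = 0.02623; check Q = 7.688
Then add 2.123 M of J.
Step 3:
                  J         A         C         E
  I           7.258    0.2817    0.1156    0.7637
  C        -0.03034  -0.01517  -0.03034   0.01517
  E           7.228    0.2665    0.0853    0.7789
  solve Keq expr → x = 0.01517; check Q = 7.688

Direction: forward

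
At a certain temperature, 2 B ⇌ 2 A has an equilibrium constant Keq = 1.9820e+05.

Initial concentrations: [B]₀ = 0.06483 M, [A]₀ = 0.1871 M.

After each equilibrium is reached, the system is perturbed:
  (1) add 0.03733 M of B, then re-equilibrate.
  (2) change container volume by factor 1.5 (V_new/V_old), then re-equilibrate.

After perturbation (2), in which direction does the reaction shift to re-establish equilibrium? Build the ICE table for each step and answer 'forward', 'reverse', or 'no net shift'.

Direction: no net shift

Q₀ = 8.329 vs Keq = 1.9820e+05 ⇒ Q<K, forward
Step 1:
                   B          A
  I          0.06483     0.1871
  C         -0.06427    0.06427
  E       5.6462e-04     0.2514
  solve Keq expr → x = 0.03213; check Q = 1.9820e+05
Then add 0.03733 M of B.
Step 2:
                   B          A
  I          0.03789     0.2514
  C         -0.03725    0.03725
  E       6.4828e-04     0.2886
  solve Keq expr → x = 0.01862; check Q = 1.9820e+05
Then change container volume by factor 1.5 (V_new/V_old).
Step 3:
                   B          A
  I       4.3219e-04     0.1924
  C                0          0
  E       4.3219e-04     0.1924
  solve Keq expr → x = 0; check Q = 1.9820e+05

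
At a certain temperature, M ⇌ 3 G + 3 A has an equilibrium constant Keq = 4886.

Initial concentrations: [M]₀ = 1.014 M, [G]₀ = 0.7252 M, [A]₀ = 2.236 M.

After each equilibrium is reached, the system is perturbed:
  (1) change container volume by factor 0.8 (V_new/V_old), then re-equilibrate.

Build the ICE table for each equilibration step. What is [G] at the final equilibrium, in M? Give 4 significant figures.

[G]_eq = 2.943 M

Q₀ = 4.205 vs Keq = 4886 ⇒ Q<K, forward
Step 1:
                    M           G           A
  init          1.014      0.7252       2.236
  Δ           -0.6785       2.035       2.035
  eq           0.3355       2.761       4.271
  solve Keq expr → x = 0.6785; check Q = 4886
Then change container volume by factor 0.8 (V_new/V_old).
Step 2:
                    M           G           A
  init         0.4194       3.451       5.339
  Δ            0.1692     -0.5075     -0.5075
  eq           0.5886       2.943       4.832
  solve Keq expr → x = -0.1692; check Q = 4886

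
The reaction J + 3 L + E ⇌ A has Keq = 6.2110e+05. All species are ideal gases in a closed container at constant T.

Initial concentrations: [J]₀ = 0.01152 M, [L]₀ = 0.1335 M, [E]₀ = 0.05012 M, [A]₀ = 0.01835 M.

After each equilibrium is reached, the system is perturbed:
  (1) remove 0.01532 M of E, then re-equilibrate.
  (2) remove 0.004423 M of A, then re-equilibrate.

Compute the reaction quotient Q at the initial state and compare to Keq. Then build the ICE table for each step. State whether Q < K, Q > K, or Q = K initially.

Q₀ = 1.3358e+04; Q < K (proceeds forward)

Q₀ = 1.3358e+04 vs Keq = 6.2110e+05 ⇒ Q<K, forward
Step 1:
                    J           L           E           A
  init        0.01152      0.1335     0.05012     0.01835
  Δ          -0.01043    -0.03128    -0.01043     0.01043
  eq         0.001093      0.1022     0.03969     0.02878
  solve Keq expr → x = 0.01043; check Q = 6.2110e+05
Then remove 0.01532 M of E.
Step 2:
                    J           L           E           A
  init       0.001093      0.1022     0.02437     0.02878
  Δ        5.3761e-04    0.001613  5.3761e-04 -5.3761e-04
  eq         0.001631      0.1038     0.02491     0.02824
  solve Keq expr → x = -5.3761e-04; check Q = 6.2110e+05
Then remove 0.004423 M of A.
Step 3:
                    J           L           E           A
  init       0.001631      0.1038     0.02491     0.02382
  Δ       -2.0652e-04 -6.1956e-04 -2.0652e-04  2.0652e-04
  eq         0.001424      0.1032      0.0247     0.02402
  solve Keq expr → x = 2.0652e-04; check Q = 6.2110e+05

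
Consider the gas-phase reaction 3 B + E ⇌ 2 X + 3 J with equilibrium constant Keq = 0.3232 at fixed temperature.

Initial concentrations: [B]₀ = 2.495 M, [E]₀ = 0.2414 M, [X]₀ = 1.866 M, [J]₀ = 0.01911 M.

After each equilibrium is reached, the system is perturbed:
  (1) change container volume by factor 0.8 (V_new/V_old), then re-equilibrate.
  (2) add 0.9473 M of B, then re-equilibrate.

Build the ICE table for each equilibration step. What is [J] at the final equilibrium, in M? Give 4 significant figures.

[J]_eq = 0.594 M

Q₀ = 6.4812e-06 vs Keq = 0.3232 ⇒ Q<K, forward
Step 1:
                   B          E          X          J
  Initial      2.495     0.2414      1.866    0.01911
  Change     -0.3966    -0.1322     0.2644     0.3966
  Equil        2.098     0.1092       2.13     0.4157
  solve Keq expr → x = 0.1322; check Q = 0.3232
Then change container volume by factor 0.8 (V_new/V_old).
Step 2:
                   B          E          X          J
  Initial      2.623     0.1365      2.663     0.5197
  Change     0.02249   0.007498     -0.015   -0.02249
  Equil        2.645      0.144      2.648     0.4972
  solve Keq expr → x = -0.007498; check Q = 0.3232
Then add 0.9473 M of B.
Step 3:
                   B          E          X          J
  Initial      3.593      0.144      2.648     0.4972
  Change    -0.09688   -0.03229    0.06458    0.09688
  Equil        3.496     0.1117      2.713      0.594
  solve Keq expr → x = 0.03229; check Q = 0.3232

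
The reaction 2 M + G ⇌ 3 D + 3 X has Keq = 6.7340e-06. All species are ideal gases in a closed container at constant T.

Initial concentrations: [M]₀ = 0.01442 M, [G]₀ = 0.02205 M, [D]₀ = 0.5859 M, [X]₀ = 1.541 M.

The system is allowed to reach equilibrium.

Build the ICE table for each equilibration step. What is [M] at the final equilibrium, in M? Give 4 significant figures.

Q₀ = 1.6052e+05 vs Keq = 6.7340e-06 ⇒ Q>K, reverse
Step 1:
                   M          G          D          X
  Initial    0.01442    0.02205     0.5859      1.541
  Change      0.3863     0.1932    -0.5795    -0.5795
  Equil       0.4008     0.2152   0.006398     0.9615
  solve Keq expr → x = -0.1932; check Q = 6.7340e-06

[M]_eq = 0.4008 M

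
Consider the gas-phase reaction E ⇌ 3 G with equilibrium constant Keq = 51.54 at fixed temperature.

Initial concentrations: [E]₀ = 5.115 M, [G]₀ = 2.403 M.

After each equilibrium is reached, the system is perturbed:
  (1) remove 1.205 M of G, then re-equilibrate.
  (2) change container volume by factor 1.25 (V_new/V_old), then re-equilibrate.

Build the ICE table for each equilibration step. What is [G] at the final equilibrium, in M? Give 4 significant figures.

[G]_eq = 5.174 M

Q₀ = 2.713 vs Keq = 51.54 ⇒ Q<K, forward
Step 1:
                    E           G
  init          5.115       2.403
  Δ            -1.161       3.482
  eq            3.954       5.885
  solve Keq expr → x = 1.161; check Q = 51.54
Then remove 1.205 M of G.
Step 2:
                    E           G
  init          3.954        4.68
  Δ           -0.3432        1.03
  eq            3.611       5.709
  solve Keq expr → x = 0.3432; check Q = 51.54
Then change container volume by factor 1.25 (V_new/V_old).
Step 3:
                    E           G
  init          2.889       4.568
  Δ            -0.202      0.6061
  eq            2.687       5.174
  solve Keq expr → x = 0.202; check Q = 51.54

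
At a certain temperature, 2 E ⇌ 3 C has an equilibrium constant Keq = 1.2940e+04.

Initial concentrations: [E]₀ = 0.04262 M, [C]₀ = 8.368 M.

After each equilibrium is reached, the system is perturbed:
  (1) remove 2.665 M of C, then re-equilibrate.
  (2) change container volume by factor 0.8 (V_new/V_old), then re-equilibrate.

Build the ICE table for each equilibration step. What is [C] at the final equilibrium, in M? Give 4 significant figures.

Q₀ = 3.2258e+05 vs Keq = 1.2940e+04 ⇒ Q>K, reverse
Step 1:
                   E          C
  I          0.04262      8.368
  C            0.161    -0.2415
  E           0.2037      8.126
  solve Keq expr → x = -0.08052; check Q = 1.2940e+04
Then remove 2.665 M of C.
Step 2:
                   E          C
  I           0.2037      5.461
  C         -0.08739     0.1311
  E           0.1163      5.593
  solve Keq expr → x = 0.04369; check Q = 1.2940e+04
Then change container volume by factor 0.8 (V_new/V_old).
Step 3:
                   E          C
  I           0.1453      6.991
  C           0.0163   -0.02445
  E           0.1616      6.966
  solve Keq expr → x = -0.008151; check Q = 1.2940e+04

[C]_eq = 6.966 M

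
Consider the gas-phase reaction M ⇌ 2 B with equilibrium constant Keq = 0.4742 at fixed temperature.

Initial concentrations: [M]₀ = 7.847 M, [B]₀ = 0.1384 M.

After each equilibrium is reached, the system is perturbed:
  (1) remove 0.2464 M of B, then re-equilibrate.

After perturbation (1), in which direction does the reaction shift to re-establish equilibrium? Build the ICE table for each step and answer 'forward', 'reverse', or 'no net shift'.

Q₀ = 0.002441 vs Keq = 0.4742 ⇒ Q<K, forward
Step 1:
                  M         B
  I           7.847    0.1384
  C         -0.8421     1.684
  E           7.005     1.823
  solve Keq expr → x = 0.8421; check Q = 0.4742
Then remove 0.2464 M of B.
Step 2:
                  M         B
  I           7.005     1.576
  C         -0.1156    0.2313
  E           6.889     1.807
  solve Keq expr → x = 0.1156; check Q = 0.4742

Direction: forward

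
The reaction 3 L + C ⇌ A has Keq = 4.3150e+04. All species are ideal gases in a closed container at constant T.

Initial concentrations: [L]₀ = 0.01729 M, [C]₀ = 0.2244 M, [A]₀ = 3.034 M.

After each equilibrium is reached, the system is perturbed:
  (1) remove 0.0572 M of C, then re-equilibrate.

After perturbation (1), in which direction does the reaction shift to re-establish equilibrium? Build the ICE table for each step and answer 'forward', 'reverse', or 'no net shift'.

Q₀ = 2.6158e+06 vs Keq = 4.3150e+04 ⇒ Q>K, reverse
Step 1:
                  L         C         A
  Initial   0.01729    0.2244     3.034
  Change    0.04894   0.01631  -0.01631
  Equil     0.06623    0.2407     3.018
  solve Keq expr → x = -0.01631; check Q = 4.3150e+04
Then remove 0.0572 M of C.
Step 2:
                  L         C         A
  Initial   0.06623    0.1835     3.018
  Change   0.005992  0.001997 -0.001997
  Equil     0.07222    0.1855     3.016
  solve Keq expr → x = -0.001997; check Q = 4.3150e+04

Direction: reverse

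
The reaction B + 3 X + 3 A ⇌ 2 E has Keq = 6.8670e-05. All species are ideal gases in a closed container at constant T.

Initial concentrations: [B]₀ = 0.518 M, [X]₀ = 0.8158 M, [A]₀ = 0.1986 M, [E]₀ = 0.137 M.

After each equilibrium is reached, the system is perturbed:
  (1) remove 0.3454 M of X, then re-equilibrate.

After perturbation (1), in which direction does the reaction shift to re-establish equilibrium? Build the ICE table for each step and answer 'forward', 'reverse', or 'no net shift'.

Q₀ = 8.52 vs Keq = 6.8670e-05 ⇒ Q>K, reverse
Step 1:
                   B          X          A          E
  init         0.518     0.8158     0.1986      0.137
  Δ          0.06767      0.203      0.203    -0.1353
  eq          0.5857      1.019     0.4016    0.00166
  solve Keq expr → x = -0.06767; check Q = 6.8670e-05
Then remove 0.3454 M of X.
Step 2:
                   B          X          A          E
  init        0.5857     0.6734     0.4016    0.00166
  Δ       3.8074e-04   0.001142   0.001142 -7.6148e-04
  eq          0.5861     0.6746     0.4028 8.9832e-04
  solve Keq expr → x = -3.8074e-04; check Q = 6.8670e-05

Direction: reverse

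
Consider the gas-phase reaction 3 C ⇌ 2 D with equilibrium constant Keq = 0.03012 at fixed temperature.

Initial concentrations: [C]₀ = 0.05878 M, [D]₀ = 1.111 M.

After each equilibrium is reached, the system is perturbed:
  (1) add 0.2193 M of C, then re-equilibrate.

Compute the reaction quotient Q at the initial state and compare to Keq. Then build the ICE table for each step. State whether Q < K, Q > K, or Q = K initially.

Q₀ = 6078; Q > K (proceeds reverse)

Q₀ = 6078 vs Keq = 0.03012 ⇒ Q>K, reverse
Step 1:
                    C           D
  init        0.05878       1.111
  Δ             1.268     -0.8456
  eq            1.327      0.2654
  solve Keq expr → x = -0.4228; check Q = 0.03012
Then add 0.2193 M of C.
Step 2:
                    C           D
  init          1.547      0.2654
  Δ          -0.06934     0.04622
  eq            1.477      0.3116
  solve Keq expr → x = 0.02311; check Q = 0.03012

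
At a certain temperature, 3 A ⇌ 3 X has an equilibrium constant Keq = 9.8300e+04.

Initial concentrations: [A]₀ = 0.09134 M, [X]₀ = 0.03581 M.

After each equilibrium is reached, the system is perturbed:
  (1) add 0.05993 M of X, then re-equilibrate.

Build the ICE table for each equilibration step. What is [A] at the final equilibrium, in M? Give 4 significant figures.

[A]_eq = 0.003968 M

Q₀ = 0.06026 vs Keq = 9.8300e+04 ⇒ Q<K, forward
Step 1:
                  A         X
  I         0.09134   0.03581
  C        -0.08864   0.08864
  E        0.002697    0.1245
  solve Keq expr → x = 0.02955; check Q = 9.8300e+04
Then add 0.05993 M of X.
Step 2:
                  A         X
  I        0.002697    0.1844
  C        0.001271 -0.001271
  E        0.003968    0.1831
  solve Keq expr → x = -4.2367e-04; check Q = 9.8300e+04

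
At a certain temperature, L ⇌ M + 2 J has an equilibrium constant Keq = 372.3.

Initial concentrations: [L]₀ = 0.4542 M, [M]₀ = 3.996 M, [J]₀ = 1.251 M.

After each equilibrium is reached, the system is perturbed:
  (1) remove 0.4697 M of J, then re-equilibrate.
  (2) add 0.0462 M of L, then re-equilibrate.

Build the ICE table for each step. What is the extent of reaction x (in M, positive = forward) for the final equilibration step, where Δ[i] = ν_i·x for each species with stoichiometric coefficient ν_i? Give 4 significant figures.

Q₀ = 13.77 vs Keq = 372.3 ⇒ Q<K, forward
Step 1:
                  L         M         J
  Initial    0.4542     3.996     1.251
  Change    -0.4041    0.4041    0.8082
  Equil     0.05011       4.4     2.059
  solve Keq expr → x = 0.4041; check Q = 372.3
Then remove 0.4697 M of J.
Step 2:
                  L         M         J
  Initial   0.05011       4.4     1.589
  Change    -0.0187    0.0187    0.0374
  Equil     0.03141     4.419     1.627
  solve Keq expr → x = 0.0187; check Q = 372.3
Then add 0.0462 M of L.
Step 3:
                  L         M         J
  Initial   0.07761     4.419     1.627
  Change    -0.0425    0.0425   0.08499
  Equil     0.03512     4.461     1.712
  solve Keq expr → x = 0.0425; check Q = 372.3

x = 0.0425 M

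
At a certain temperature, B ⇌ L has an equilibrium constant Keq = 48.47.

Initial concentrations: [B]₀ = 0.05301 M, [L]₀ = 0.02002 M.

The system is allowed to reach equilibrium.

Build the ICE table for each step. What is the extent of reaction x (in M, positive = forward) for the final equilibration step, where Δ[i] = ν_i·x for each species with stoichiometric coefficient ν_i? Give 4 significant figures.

Q₀ = 0.3777 vs Keq = 48.47 ⇒ Q<K, forward
Step 1:
                  B         L
  init      0.05301   0.02002
  Δ        -0.05153   0.05153
  eq       0.001476   0.07155
  solve Keq expr → x = 0.05153; check Q = 48.47

x = 0.05153 M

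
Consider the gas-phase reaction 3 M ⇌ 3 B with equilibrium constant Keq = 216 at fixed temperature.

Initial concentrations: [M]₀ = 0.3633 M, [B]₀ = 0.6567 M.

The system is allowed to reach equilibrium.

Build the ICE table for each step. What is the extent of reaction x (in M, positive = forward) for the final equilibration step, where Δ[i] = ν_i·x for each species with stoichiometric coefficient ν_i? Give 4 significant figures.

Q₀ = 5.906 vs Keq = 216 ⇒ Q<K, forward
Step 1:
                  M         B
  I          0.3633    0.6567
  C         -0.2176    0.2176
  E          0.1457    0.8743
  solve Keq expr → x = 0.07253; check Q = 216

x = 0.07253 M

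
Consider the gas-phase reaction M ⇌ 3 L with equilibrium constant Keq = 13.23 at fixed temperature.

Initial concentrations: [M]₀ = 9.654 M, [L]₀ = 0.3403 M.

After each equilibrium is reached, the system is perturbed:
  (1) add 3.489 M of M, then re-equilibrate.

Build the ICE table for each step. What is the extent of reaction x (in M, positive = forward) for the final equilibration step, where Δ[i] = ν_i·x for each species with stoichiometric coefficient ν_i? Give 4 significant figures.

Q₀ = 0.004082 vs Keq = 13.23 ⇒ Q<K, forward
Step 1:
                   M          L
  I            9.654     0.3403
  C           -1.475      4.425
  E            8.179      4.765
  solve Keq expr → x = 1.475; check Q = 13.23
Then add 3.489 M of M.
Step 2:
                   M          L
  I            11.67      4.765
  C          -0.1899     0.5698
  E            11.48      5.335
  solve Keq expr → x = 0.1899; check Q = 13.23

x = 0.1899 M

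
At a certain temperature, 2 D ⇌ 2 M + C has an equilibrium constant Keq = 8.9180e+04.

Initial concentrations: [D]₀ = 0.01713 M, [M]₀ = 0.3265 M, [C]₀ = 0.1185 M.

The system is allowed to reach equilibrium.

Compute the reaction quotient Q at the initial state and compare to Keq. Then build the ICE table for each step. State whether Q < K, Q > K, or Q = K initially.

Q₀ = 43.05 vs Keq = 8.9180e+04 ⇒ Q<K, forward
Step 1:
                    D           M           C
  init        0.01713      0.3265      0.1185
  Δ          -0.01672     0.01672     0.00836
  eq       4.0936e-04      0.3432      0.1269
  solve Keq expr → x = 0.00836; check Q = 8.9180e+04

Q₀ = 43.05; Q < K (proceeds forward)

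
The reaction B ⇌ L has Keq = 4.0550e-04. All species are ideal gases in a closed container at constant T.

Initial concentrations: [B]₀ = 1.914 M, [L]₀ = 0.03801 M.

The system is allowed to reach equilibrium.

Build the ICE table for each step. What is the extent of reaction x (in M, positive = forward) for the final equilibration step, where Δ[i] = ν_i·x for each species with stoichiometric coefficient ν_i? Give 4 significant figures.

x = -0.03722 M

Q₀ = 0.01986 vs Keq = 4.0550e-04 ⇒ Q>K, reverse
Step 1:
                  B         L
  Initial     1.914   0.03801
  Change    0.03722  -0.03722
  Equil       1.951 7.9122e-04
  solve Keq expr → x = -0.03722; check Q = 4.0550e-04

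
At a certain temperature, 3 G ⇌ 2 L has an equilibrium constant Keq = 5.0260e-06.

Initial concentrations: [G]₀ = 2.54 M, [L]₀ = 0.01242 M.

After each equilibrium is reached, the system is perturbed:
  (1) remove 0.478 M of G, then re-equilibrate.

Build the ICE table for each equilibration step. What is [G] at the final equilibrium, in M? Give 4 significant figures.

Q₀ = 9.4133e-06 vs Keq = 5.0260e-06 ⇒ Q>K, reverse
Step 1:
                  G         L
  Initial      2.54   0.01242
  Change   0.004977 -0.003318
  Equil       2.545  0.009102
  solve Keq expr → x = -0.001659; check Q = 5.0260e-06
Then remove 0.478 M of G.
Step 2:
                  G         L
  Initial     2.067  0.009102
  Change   0.003633 -0.002422
  Equil       2.071   0.00668
  solve Keq expr → x = -0.001211; check Q = 5.0260e-06

[G]_eq = 2.071 M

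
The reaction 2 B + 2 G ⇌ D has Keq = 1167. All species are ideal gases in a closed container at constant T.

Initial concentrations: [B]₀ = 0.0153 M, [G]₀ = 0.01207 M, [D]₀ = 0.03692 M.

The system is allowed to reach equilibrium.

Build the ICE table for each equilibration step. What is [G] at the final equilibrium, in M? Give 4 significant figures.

[G]_eq = 0.05748 M

Q₀ = 1.0826e+06 vs Keq = 1167 ⇒ Q>K, reverse
Step 1:
                   B          G          D
  I           0.0153    0.01207    0.03692
  C          0.04541    0.04541   -0.02271
  E          0.06071    0.05748    0.01421
  solve Keq expr → x = -0.02271; check Q = 1167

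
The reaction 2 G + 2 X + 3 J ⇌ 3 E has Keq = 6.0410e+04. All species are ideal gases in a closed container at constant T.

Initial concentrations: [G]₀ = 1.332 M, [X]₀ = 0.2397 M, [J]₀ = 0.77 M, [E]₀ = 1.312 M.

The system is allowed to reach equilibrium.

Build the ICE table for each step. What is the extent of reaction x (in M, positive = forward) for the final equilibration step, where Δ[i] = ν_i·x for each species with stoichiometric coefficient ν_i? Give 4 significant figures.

x = 0.1072 M

Q₀ = 48.53 vs Keq = 6.0410e+04 ⇒ Q<K, forward
Step 1:
                    G           X           J           E
  I             1.332      0.2397        0.77       1.312
  C           -0.2144     -0.2144     -0.3216      0.3216
  E             1.118     0.02531      0.4484       1.634
  solve Keq expr → x = 0.1072; check Q = 6.0410e+04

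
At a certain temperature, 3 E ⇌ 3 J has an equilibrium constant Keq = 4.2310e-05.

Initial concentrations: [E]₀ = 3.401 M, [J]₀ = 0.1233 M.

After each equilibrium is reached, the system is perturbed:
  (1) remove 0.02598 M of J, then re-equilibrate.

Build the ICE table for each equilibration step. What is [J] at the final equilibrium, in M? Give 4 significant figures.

[J]_eq = 0.1178 M

Q₀ = 4.7651e-05 vs Keq = 4.2310e-05 ⇒ Q>K, reverse
Step 1:
                   E          J
  I            3.401     0.1233
  C         0.004629  -0.004629
  E            3.406     0.1187
  solve Keq expr → x = -0.001543; check Q = 4.2310e-05
Then remove 0.02598 M of J.
Step 2:
                   E          J
  I            3.406    0.09269
  C         -0.02511    0.02511
  E            3.381     0.1178
  solve Keq expr → x = 0.008368; check Q = 4.2310e-05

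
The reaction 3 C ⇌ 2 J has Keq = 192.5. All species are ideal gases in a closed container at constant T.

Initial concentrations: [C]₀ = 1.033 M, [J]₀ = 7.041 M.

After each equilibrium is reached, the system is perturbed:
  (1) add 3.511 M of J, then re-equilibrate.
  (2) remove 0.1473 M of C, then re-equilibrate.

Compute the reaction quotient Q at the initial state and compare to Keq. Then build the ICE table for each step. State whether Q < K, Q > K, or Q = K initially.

Q₀ = 44.97 vs Keq = 192.5 ⇒ Q<K, forward
Step 1:
                  C         J
  I           1.033     7.041
  C         -0.3815    0.2544
  E          0.6515     7.295
  solve Keq expr → x = 0.1272; check Q = 192.5
Then add 3.511 M of J.
Step 2:
                  C         J
  I          0.6515     10.81
  C          0.1885   -0.1257
  E            0.84     10.68
  solve Keq expr → x = -0.06283; check Q = 192.5
Then remove 0.1473 M of C.
Step 3:
                  C         J
  I          0.6927     10.68
  C          0.1423  -0.09488
  E           0.835     10.59
  solve Keq expr → x = -0.04744; check Q = 192.5

Q₀ = 44.97; Q < K (proceeds forward)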